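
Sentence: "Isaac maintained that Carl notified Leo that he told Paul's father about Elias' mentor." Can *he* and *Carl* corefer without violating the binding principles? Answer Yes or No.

Yes

*Carl* is an R-expression; Principle C requires it to be free (not bound by any c-commanding expression).
— he: subject of the clause headed by 'told'; the pronoun does not c-command the R-expression — coreference allowed.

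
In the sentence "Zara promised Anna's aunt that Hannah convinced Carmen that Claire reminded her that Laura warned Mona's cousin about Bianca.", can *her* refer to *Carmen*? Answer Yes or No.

*her* is a pronoun; Principle B requires it to be free in its binding domain — the clause headed by 'reminded'.
— Carmen: object of the clause headed by 'convinced'; c-commands the pronoun but lies outside its binding domain — allowed.

Yes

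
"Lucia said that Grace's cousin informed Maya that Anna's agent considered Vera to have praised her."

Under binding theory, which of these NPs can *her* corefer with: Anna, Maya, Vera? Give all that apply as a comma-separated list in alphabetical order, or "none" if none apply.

*her* is a pronoun; Principle B requires it to be free in its binding domain — the clause headed by 'praised'.
— Anna: possessor inside the subject DP of the clause headed by 'considered'; does not c-command the pronoun — Principle B does not apply; allowed.
— Maya: object of the clause headed by 'informed'; c-commands the pronoun but lies outside its binding domain — allowed.
— Vera: subject of the clause headed by 'praised'; c-commands the pronoun within its binding domain — blocked (Principle B).

Anna, Maya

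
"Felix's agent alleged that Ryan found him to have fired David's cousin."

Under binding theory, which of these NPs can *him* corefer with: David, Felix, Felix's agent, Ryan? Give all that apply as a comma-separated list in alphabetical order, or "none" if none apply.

Felix, Felix's agent

*him* is a pronoun; Principle B requires it to be free in its binding domain — the clause headed by 'found'.
— David: possessor inside the object DP of the clause headed by 'fired'; is c-commanded by the pronoun; coreference would bind this R-expression — blocked (Principle C).
— Felix: possessor inside the subject DP of the matrix clause; does not c-command the pronoun — Principle B does not apply; allowed.
— Felix's agent: subject of the matrix clause; c-commands the pronoun but lies outside its binding domain — allowed.
— Ryan: subject of the clause headed by 'found'; c-commands the pronoun within its binding domain — blocked (Principle B).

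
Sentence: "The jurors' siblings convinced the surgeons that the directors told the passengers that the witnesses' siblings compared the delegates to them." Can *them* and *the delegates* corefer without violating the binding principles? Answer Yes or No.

*the delegates* is an R-expression; Principle C requires it to be free (not bound by any c-commanding expression).
— them: second object of the clause headed by 'compared'; the R-expression locally c-commands the pronoun — coreference blocked (Principle B on the pronoun).

No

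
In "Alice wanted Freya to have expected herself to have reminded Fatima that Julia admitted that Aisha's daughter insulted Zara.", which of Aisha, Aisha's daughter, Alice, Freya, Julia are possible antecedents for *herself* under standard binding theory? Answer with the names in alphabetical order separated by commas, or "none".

*herself* is a reflexive; Principle A requires it to be bound within its binding domain — the clause headed by 'expected'.
— Aisha: possessor inside the subject DP of the clause headed by 'insulted'; does not c-command the reflexive — cannot bind it (Principle A).
— Aisha's daughter: subject of the clause headed by 'insulted'; does not c-command the reflexive — cannot bind it (Principle A).
— Alice: subject of the matrix clause; c-commands the reflexive but lies outside its binding domain — cannot bind it (Principle A).
— Freya: subject of the clause headed by 'expected'; c-commands the reflexive within its binding domain — allowed (Principle A).
— Julia: subject of the clause headed by 'admitted'; does not c-command the reflexive — cannot bind it (Principle A).

Freya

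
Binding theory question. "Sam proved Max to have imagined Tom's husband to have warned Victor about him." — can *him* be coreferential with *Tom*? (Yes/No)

Yes

*him* is a pronoun; Principle B requires it to be free in its binding domain — the clause headed by 'warned'.
— Tom: possessor inside the subject DP of the clause headed by 'warned'; does not c-command the pronoun — Principle B does not apply; allowed.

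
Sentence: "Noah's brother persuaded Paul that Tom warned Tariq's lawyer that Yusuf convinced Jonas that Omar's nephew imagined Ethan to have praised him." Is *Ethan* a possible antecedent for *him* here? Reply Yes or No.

*him* is a pronoun; Principle B requires it to be free in its binding domain — the clause headed by 'praised'.
— Ethan: subject of the clause headed by 'praised'; c-commands the pronoun within its binding domain — blocked (Principle B).

No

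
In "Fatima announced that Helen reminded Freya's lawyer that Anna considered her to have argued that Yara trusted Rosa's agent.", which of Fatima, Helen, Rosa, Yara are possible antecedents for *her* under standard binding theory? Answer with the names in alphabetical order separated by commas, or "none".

Fatima, Helen

*her* is a pronoun; Principle B requires it to be free in its binding domain — the clause headed by 'considered'.
— Fatima: subject of the matrix clause; c-commands the pronoun but lies outside its binding domain — allowed.
— Helen: subject of the clause headed by 'reminded'; c-commands the pronoun but lies outside its binding domain — allowed.
— Rosa: possessor inside the object DP of the clause headed by 'trusted'; is c-commanded by the pronoun; coreference would bind this R-expression — blocked (Principle C).
— Yara: subject of the clause headed by 'trusted'; is c-commanded by the pronoun; coreference would bind this R-expression — blocked (Principle C).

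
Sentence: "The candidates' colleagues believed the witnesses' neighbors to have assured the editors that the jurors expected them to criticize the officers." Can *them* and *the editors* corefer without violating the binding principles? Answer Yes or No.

Yes

*the editors* is an R-expression; Principle C requires it to be free (not bound by any c-commanding expression).
— them: subject of the clause headed by 'criticize'; the pronoun does not c-command the R-expression — coreference allowed.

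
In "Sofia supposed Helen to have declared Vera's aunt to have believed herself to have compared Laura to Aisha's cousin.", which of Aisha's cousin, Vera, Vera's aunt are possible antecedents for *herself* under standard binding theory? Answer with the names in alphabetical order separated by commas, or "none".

Vera's aunt

*herself* is a reflexive; Principle A requires it to be bound within its binding domain — the clause headed by 'believed'.
— Aisha's cousin: second object of the clause headed by 'compared'; does not c-command the reflexive — cannot bind it (Principle A).
— Vera: possessor inside the subject DP of the clause headed by 'believed'; does not c-command the reflexive — cannot bind it (Principle A).
— Vera's aunt: subject of the clause headed by 'believed'; c-commands the reflexive within its binding domain — allowed (Principle A).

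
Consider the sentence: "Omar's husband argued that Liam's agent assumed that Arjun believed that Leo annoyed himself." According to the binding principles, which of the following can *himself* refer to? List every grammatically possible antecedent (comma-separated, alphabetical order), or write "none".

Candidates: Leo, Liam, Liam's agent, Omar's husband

*himself* is a reflexive; Principle A requires it to be bound within its binding domain — the clause headed by 'annoyed'.
— Leo: subject of the clause headed by 'annoyed'; c-commands the reflexive within its binding domain — allowed (Principle A).
— Liam: possessor inside the subject DP of the clause headed by 'assumed'; does not c-command the reflexive — cannot bind it (Principle A).
— Liam's agent: subject of the clause headed by 'assumed'; c-commands the reflexive but lies outside its binding domain — cannot bind it (Principle A).
— Omar's husband: subject of the matrix clause; c-commands the reflexive but lies outside its binding domain — cannot bind it (Principle A).

Leo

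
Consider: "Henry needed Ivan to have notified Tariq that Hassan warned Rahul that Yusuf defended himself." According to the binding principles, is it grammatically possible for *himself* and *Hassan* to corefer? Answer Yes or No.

No

*himself* is a reflexive; Principle A requires it to be bound within its binding domain — the clause headed by 'defended'.
— Hassan: subject of the clause headed by 'warned'; c-commands the reflexive but lies outside its binding domain — cannot bind it (Principle A).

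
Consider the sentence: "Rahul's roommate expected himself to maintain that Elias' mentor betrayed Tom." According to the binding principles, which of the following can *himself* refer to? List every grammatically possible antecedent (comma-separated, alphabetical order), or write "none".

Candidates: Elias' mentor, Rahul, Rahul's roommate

*himself* is a reflexive; Principle A requires it to be bound within its binding domain — the matrix clause.
— Elias' mentor: subject of the clause headed by 'betrayed'; does not c-command the reflexive — cannot bind it (Principle A).
— Rahul: possessor inside the subject DP of the matrix clause; does not c-command the reflexive — cannot bind it (Principle A).
— Rahul's roommate: subject of the matrix clause; c-commands the reflexive within its binding domain — allowed (Principle A).

Rahul's roommate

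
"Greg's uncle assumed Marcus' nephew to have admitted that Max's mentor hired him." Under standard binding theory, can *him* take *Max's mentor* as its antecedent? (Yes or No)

No

*him* is a pronoun; Principle B requires it to be free in its binding domain — the clause headed by 'hired'.
— Max's mentor: subject of the clause headed by 'hired'; c-commands the pronoun within its binding domain — blocked (Principle B).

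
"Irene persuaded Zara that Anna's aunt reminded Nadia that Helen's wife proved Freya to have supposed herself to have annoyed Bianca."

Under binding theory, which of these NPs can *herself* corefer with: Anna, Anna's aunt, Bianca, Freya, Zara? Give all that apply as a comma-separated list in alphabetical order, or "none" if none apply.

*herself* is a reflexive; Principle A requires it to be bound within its binding domain — the clause headed by 'supposed'.
— Anna: possessor inside the subject DP of the clause headed by 'reminded'; does not c-command the reflexive — cannot bind it (Principle A).
— Anna's aunt: subject of the clause headed by 'reminded'; c-commands the reflexive but lies outside its binding domain — cannot bind it (Principle A).
— Bianca: object of the clause headed by 'annoyed'; does not c-command the reflexive — cannot bind it (Principle A).
— Freya: subject of the clause headed by 'supposed'; c-commands the reflexive within its binding domain — allowed (Principle A).
— Zara: object of the matrix clause; c-commands the reflexive but lies outside its binding domain — cannot bind it (Principle A).

Freya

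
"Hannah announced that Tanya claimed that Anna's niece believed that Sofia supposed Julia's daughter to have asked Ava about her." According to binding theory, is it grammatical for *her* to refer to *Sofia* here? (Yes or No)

*Sofia* is an R-expression; Principle C requires it to be free (not bound by any c-commanding expression).
— her: second object of the clause headed by 'asked'; the pronoun does not c-command the R-expression — coreference allowed.

Yes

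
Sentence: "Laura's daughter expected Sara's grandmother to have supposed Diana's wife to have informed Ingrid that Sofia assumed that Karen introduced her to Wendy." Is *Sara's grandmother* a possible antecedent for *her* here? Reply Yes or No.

Yes

*her* is a pronoun; Principle B requires it to be free in its binding domain — the clause headed by 'introduced'.
— Sara's grandmother: subject of the clause headed by 'supposed'; c-commands the pronoun but lies outside its binding domain — allowed.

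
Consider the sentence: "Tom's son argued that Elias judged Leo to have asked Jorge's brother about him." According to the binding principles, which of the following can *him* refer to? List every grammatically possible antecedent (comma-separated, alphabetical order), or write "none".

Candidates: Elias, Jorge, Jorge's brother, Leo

Elias, Jorge

*him* is a pronoun; Principle B requires it to be free in its binding domain — the clause headed by 'asked'.
— Elias: subject of the clause headed by 'judged'; c-commands the pronoun but lies outside its binding domain — allowed.
— Jorge: possessor inside the object DP of the clause headed by 'asked'; does not c-command the pronoun — Principle B does not apply; allowed.
— Jorge's brother: object of the clause headed by 'asked'; c-commands the pronoun within its binding domain — blocked (Principle B).
— Leo: subject of the clause headed by 'asked'; c-commands the pronoun within its binding domain — blocked (Principle B).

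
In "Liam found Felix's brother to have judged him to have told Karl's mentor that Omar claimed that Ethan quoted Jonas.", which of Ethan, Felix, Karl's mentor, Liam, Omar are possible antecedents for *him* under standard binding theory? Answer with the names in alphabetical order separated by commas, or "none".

Felix, Liam

*him* is a pronoun; Principle B requires it to be free in its binding domain — the clause headed by 'judged'.
— Ethan: subject of the clause headed by 'quoted'; is c-commanded by the pronoun; coreference would bind this R-expression — blocked (Principle C).
— Felix: possessor inside the subject DP of the clause headed by 'judged'; does not c-command the pronoun — Principle B does not apply; allowed.
— Karl's mentor: object of the clause headed by 'told'; is c-commanded by the pronoun; coreference would bind this R-expression — blocked (Principle C).
— Liam: subject of the matrix clause; c-commands the pronoun but lies outside its binding domain — allowed.
— Omar: subject of the clause headed by 'claimed'; is c-commanded by the pronoun; coreference would bind this R-expression — blocked (Principle C).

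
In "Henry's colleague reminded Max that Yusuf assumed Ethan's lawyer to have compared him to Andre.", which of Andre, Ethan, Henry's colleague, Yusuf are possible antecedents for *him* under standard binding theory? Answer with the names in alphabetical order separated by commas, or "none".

Ethan, Henry's colleague, Yusuf

*him* is a pronoun; Principle B requires it to be free in its binding domain — the clause headed by 'compared'.
— Andre: second object of the clause headed by 'compared'; is c-commanded by the pronoun; coreference would bind this R-expression — blocked (Principle C).
— Ethan: possessor inside the subject DP of the clause headed by 'compared'; does not c-command the pronoun — Principle B does not apply; allowed.
— Henry's colleague: subject of the matrix clause; c-commands the pronoun but lies outside its binding domain — allowed.
— Yusuf: subject of the clause headed by 'assumed'; c-commands the pronoun but lies outside its binding domain — allowed.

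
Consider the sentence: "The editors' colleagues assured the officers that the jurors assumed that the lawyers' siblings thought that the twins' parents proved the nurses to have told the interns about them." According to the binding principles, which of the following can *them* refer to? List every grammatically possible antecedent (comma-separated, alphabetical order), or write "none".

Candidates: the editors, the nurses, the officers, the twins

*them* is a pronoun; Principle B requires it to be free in its binding domain — the clause headed by 'told'.
— the editors: possessor inside the subject DP of the matrix clause; does not c-command the pronoun — Principle B does not apply; allowed.
— the nurses: subject of the clause headed by 'told'; c-commands the pronoun within its binding domain — blocked (Principle B).
— the officers: object of the matrix clause; c-commands the pronoun but lies outside its binding domain — allowed.
— the twins: possessor inside the subject DP of the clause headed by 'proved'; does not c-command the pronoun — Principle B does not apply; allowed.

the editors, the officers, the twins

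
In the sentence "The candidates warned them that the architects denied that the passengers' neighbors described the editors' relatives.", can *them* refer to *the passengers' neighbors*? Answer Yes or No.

*them* is a pronoun; Principle B requires it to be free in its binding domain — the matrix clause.
— the passengers' neighbors: subject of the clause headed by 'described'; is c-commanded by the pronoun; coreference would bind this R-expression — blocked (Principle C).

No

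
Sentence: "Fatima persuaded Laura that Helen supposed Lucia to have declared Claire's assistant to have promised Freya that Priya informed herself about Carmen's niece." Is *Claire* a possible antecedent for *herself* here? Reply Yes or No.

*herself* is a reflexive; Principle A requires it to be bound within its binding domain — the clause headed by 'informed'.
— Claire: possessor inside the subject DP of the clause headed by 'promised'; does not c-command the reflexive — cannot bind it (Principle A).

No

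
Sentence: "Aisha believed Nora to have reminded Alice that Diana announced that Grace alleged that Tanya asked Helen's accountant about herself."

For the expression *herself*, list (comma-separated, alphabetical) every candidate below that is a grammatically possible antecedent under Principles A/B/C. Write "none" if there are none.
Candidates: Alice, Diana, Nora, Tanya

Tanya

*herself* is a reflexive; Principle A requires it to be bound within its binding domain — the clause headed by 'asked'.
— Alice: object of the clause headed by 'reminded'; c-commands the reflexive but lies outside its binding domain — cannot bind it (Principle A).
— Diana: subject of the clause headed by 'announced'; c-commands the reflexive but lies outside its binding domain — cannot bind it (Principle A).
— Nora: subject of the clause headed by 'reminded'; c-commands the reflexive but lies outside its binding domain — cannot bind it (Principle A).
— Tanya: subject of the clause headed by 'asked'; c-commands the reflexive within its binding domain — allowed (Principle A).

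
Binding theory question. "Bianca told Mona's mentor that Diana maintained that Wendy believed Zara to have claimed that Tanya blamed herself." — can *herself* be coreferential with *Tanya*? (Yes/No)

*herself* is a reflexive; Principle A requires it to be bound within its binding domain — the clause headed by 'blamed'.
— Tanya: subject of the clause headed by 'blamed'; c-commands the reflexive within its binding domain — allowed (Principle A).

Yes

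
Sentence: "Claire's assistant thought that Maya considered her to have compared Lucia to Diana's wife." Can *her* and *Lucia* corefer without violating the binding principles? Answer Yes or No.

*Lucia* is an R-expression; Principle C requires it to be free (not bound by any c-commanding expression).
— her: subject of the clause headed by 'compared'; the pronoun c-commands the R-expression — coreference blocked (Principle C).

No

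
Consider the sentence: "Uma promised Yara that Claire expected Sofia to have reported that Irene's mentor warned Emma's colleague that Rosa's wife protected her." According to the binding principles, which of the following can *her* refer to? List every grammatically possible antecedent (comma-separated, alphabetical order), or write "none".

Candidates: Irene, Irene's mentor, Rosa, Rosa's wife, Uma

Irene, Irene's mentor, Rosa, Uma

*her* is a pronoun; Principle B requires it to be free in its binding domain — the clause headed by 'protected'.
— Irene: possessor inside the subject DP of the clause headed by 'warned'; does not c-command the pronoun — Principle B does not apply; allowed.
— Irene's mentor: subject of the clause headed by 'warned'; c-commands the pronoun but lies outside its binding domain — allowed.
— Rosa: possessor inside the subject DP of the clause headed by 'protected'; does not c-command the pronoun — Principle B does not apply; allowed.
— Rosa's wife: subject of the clause headed by 'protected'; c-commands the pronoun within its binding domain — blocked (Principle B).
— Uma: subject of the matrix clause; c-commands the pronoun but lies outside its binding domain — allowed.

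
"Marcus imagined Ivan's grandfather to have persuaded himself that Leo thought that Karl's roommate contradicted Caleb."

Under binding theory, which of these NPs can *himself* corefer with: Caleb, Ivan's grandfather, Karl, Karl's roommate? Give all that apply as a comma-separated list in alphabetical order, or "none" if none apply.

Ivan's grandfather

*himself* is a reflexive; Principle A requires it to be bound within its binding domain — the clause headed by 'persuaded'.
— Caleb: object of the clause headed by 'contradicted'; does not c-command the reflexive — cannot bind it (Principle A).
— Ivan's grandfather: subject of the clause headed by 'persuaded'; c-commands the reflexive within its binding domain — allowed (Principle A).
— Karl: possessor inside the subject DP of the clause headed by 'contradicted'; does not c-command the reflexive — cannot bind it (Principle A).
— Karl's roommate: subject of the clause headed by 'contradicted'; does not c-command the reflexive — cannot bind it (Principle A).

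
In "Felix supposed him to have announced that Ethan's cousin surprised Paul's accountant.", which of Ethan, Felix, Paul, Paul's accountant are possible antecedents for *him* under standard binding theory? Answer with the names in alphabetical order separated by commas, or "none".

*him* is a pronoun; Principle B requires it to be free in its binding domain — the matrix clause.
— Ethan: possessor inside the subject DP of the clause headed by 'surprised'; is c-commanded by the pronoun; coreference would bind this R-expression — blocked (Principle C).
— Felix: subject of the matrix clause; c-commands the pronoun within its binding domain — blocked (Principle B).
— Paul: possessor inside the object DP of the clause headed by 'surprised'; is c-commanded by the pronoun; coreference would bind this R-expression — blocked (Principle C).
— Paul's accountant: object of the clause headed by 'surprised'; is c-commanded by the pronoun; coreference would bind this R-expression — blocked (Principle C).

none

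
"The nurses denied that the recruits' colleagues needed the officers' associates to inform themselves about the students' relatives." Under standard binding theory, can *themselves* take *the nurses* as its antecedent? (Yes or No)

*themselves* is a reflexive; Principle A requires it to be bound within its binding domain — the clause headed by 'inform'.
— the nurses: subject of the matrix clause; c-commands the reflexive but lies outside its binding domain — cannot bind it (Principle A).

No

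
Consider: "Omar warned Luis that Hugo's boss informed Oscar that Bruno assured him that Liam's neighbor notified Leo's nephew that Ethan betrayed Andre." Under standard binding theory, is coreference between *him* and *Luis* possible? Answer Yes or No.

*Luis* is an R-expression; Principle C requires it to be free (not bound by any c-commanding expression).
— him: object of the clause headed by 'assured'; the pronoun does not c-command the R-expression — coreference allowed.

Yes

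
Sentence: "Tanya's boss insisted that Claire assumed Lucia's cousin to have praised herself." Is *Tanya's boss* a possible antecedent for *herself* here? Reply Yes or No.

No

*herself* is a reflexive; Principle A requires it to be bound within its binding domain — the clause headed by 'praised'.
— Tanya's boss: subject of the matrix clause; c-commands the reflexive but lies outside its binding domain — cannot bind it (Principle A).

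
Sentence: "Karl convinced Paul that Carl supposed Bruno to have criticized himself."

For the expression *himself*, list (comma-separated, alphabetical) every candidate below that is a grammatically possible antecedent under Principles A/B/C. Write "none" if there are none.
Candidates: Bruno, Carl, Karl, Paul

*himself* is a reflexive; Principle A requires it to be bound within its binding domain — the clause headed by 'criticized'.
— Bruno: subject of the clause headed by 'criticized'; c-commands the reflexive within its binding domain — allowed (Principle A).
— Carl: subject of the clause headed by 'supposed'; c-commands the reflexive but lies outside its binding domain — cannot bind it (Principle A).
— Karl: subject of the matrix clause; c-commands the reflexive but lies outside its binding domain — cannot bind it (Principle A).
— Paul: object of the matrix clause; c-commands the reflexive but lies outside its binding domain — cannot bind it (Principle A).

Bruno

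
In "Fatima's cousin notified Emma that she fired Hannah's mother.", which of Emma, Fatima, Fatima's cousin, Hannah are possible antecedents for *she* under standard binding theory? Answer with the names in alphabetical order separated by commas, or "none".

Emma, Fatima, Fatima's cousin

*she* is a pronoun; Principle B requires it to be free in its binding domain — the clause headed by 'fired'.
— Emma: object of the matrix clause; c-commands the pronoun but lies outside its binding domain — allowed.
— Fatima: possessor inside the subject DP of the matrix clause; does not c-command the pronoun — Principle B does not apply; allowed.
— Fatima's cousin: subject of the matrix clause; c-commands the pronoun but lies outside its binding domain — allowed.
— Hannah: possessor inside the object DP of the clause headed by 'fired'; is c-commanded by the pronoun; coreference would bind this R-expression — blocked (Principle C).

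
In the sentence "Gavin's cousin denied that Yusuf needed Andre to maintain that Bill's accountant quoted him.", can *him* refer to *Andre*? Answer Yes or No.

*him* is a pronoun; Principle B requires it to be free in its binding domain — the clause headed by 'quoted'.
— Andre: subject of the clause headed by 'maintain'; c-commands the pronoun but lies outside its binding domain — allowed.

Yes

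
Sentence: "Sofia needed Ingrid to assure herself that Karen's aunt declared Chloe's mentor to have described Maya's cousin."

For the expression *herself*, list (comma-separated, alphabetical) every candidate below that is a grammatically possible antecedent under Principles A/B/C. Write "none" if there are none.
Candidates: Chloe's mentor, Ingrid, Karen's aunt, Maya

*herself* is a reflexive; Principle A requires it to be bound within its binding domain — the clause headed by 'assure'.
— Chloe's mentor: subject of the clause headed by 'described'; does not c-command the reflexive — cannot bind it (Principle A).
— Ingrid: subject of the clause headed by 'assure'; c-commands the reflexive within its binding domain — allowed (Principle A).
— Karen's aunt: subject of the clause headed by 'declared'; does not c-command the reflexive — cannot bind it (Principle A).
— Maya: possessor inside the object DP of the clause headed by 'described'; does not c-command the reflexive — cannot bind it (Principle A).

Ingrid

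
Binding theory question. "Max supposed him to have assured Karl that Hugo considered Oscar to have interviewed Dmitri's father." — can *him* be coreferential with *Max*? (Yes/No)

*him* is a pronoun; Principle B requires it to be free in its binding domain — the matrix clause.
— Max: subject of the matrix clause; c-commands the pronoun within its binding domain — blocked (Principle B).

No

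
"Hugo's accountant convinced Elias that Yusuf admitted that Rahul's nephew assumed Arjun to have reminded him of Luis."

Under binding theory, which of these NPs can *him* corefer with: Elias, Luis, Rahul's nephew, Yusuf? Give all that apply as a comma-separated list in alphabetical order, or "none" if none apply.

Elias, Rahul's nephew, Yusuf

*him* is a pronoun; Principle B requires it to be free in its binding domain — the clause headed by 'reminded'.
— Elias: object of the matrix clause; c-commands the pronoun but lies outside its binding domain — allowed.
— Luis: second object of the clause headed by 'reminded'; is c-commanded by the pronoun; coreference would bind this R-expression — blocked (Principle C).
— Rahul's nephew: subject of the clause headed by 'assumed'; c-commands the pronoun but lies outside its binding domain — allowed.
— Yusuf: subject of the clause headed by 'admitted'; c-commands the pronoun but lies outside its binding domain — allowed.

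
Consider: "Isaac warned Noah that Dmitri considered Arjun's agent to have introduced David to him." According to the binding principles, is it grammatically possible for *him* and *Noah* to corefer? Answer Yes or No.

*him* is a pronoun; Principle B requires it to be free in its binding domain — the clause headed by 'introduced'.
— Noah: object of the matrix clause; c-commands the pronoun but lies outside its binding domain — allowed.

Yes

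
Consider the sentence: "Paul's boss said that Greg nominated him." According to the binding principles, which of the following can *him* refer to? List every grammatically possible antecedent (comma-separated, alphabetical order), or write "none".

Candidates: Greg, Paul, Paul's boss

*him* is a pronoun; Principle B requires it to be free in its binding domain — the clause headed by 'nominated'.
— Greg: subject of the clause headed by 'nominated'; c-commands the pronoun within its binding domain — blocked (Principle B).
— Paul: possessor inside the subject DP of the matrix clause; does not c-command the pronoun — Principle B does not apply; allowed.
— Paul's boss: subject of the matrix clause; c-commands the pronoun but lies outside its binding domain — allowed.

Paul, Paul's boss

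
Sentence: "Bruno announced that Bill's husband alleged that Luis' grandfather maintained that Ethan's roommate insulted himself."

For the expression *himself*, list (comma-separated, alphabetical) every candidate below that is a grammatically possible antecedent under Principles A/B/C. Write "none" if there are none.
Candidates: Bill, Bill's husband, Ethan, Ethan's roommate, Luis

Ethan's roommate

*himself* is a reflexive; Principle A requires it to be bound within its binding domain — the clause headed by 'insulted'.
— Bill: possessor inside the subject DP of the clause headed by 'alleged'; does not c-command the reflexive — cannot bind it (Principle A).
— Bill's husband: subject of the clause headed by 'alleged'; c-commands the reflexive but lies outside its binding domain — cannot bind it (Principle A).
— Ethan: possessor inside the subject DP of the clause headed by 'insulted'; does not c-command the reflexive — cannot bind it (Principle A).
— Ethan's roommate: subject of the clause headed by 'insulted'; c-commands the reflexive within its binding domain — allowed (Principle A).
— Luis: possessor inside the subject DP of the clause headed by 'maintained'; does not c-command the reflexive — cannot bind it (Principle A).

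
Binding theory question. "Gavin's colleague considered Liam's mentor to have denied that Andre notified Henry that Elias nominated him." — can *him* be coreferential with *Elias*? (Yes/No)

No

*him* is a pronoun; Principle B requires it to be free in its binding domain — the clause headed by 'nominated'.
— Elias: subject of the clause headed by 'nominated'; c-commands the pronoun within its binding domain — blocked (Principle B).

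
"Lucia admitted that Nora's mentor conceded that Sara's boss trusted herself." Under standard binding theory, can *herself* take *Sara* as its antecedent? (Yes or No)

*herself* is a reflexive; Principle A requires it to be bound within its binding domain — the clause headed by 'trusted'.
— Sara: possessor inside the subject DP of the clause headed by 'trusted'; does not c-command the reflexive — cannot bind it (Principle A).

No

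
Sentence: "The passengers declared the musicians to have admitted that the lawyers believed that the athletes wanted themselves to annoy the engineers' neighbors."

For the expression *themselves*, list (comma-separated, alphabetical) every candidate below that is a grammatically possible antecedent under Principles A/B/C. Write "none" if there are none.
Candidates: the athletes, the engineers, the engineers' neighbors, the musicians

*themselves* is a reflexive; Principle A requires it to be bound within its binding domain — the clause headed by 'wanted'.
— the athletes: subject of the clause headed by 'wanted'; c-commands the reflexive within its binding domain — allowed (Principle A).
— the engineers: possessor inside the object DP of the clause headed by 'annoy'; does not c-command the reflexive — cannot bind it (Principle A).
— the engineers' neighbors: object of the clause headed by 'annoy'; does not c-command the reflexive — cannot bind it (Principle A).
— the musicians: subject of the clause headed by 'admitted'; c-commands the reflexive but lies outside its binding domain — cannot bind it (Principle A).

the athletes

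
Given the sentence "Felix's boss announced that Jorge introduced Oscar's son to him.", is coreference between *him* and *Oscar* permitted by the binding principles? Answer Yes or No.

Yes

*him* is a pronoun; Principle B requires it to be free in its binding domain — the clause headed by 'introduced'.
— Oscar: possessor inside the object DP of the clause headed by 'introduced'; does not c-command the pronoun — Principle B does not apply; allowed.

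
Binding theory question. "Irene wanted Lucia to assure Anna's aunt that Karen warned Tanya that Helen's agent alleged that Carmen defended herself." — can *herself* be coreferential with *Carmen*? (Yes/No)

*herself* is a reflexive; Principle A requires it to be bound within its binding domain — the clause headed by 'defended'.
— Carmen: subject of the clause headed by 'defended'; c-commands the reflexive within its binding domain — allowed (Principle A).

Yes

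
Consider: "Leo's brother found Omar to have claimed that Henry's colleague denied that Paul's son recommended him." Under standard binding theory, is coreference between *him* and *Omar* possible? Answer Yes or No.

Yes

*Omar* is an R-expression; Principle C requires it to be free (not bound by any c-commanding expression).
— him: object of the clause headed by 'recommended'; the pronoun does not c-command the R-expression — coreference allowed.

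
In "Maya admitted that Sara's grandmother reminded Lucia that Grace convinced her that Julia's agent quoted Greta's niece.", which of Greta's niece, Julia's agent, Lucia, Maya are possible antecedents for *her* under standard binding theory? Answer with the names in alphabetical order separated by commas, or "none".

Lucia, Maya

*her* is a pronoun; Principle B requires it to be free in its binding domain — the clause headed by 'convinced'.
— Greta's niece: object of the clause headed by 'quoted'; is c-commanded by the pronoun; coreference would bind this R-expression — blocked (Principle C).
— Julia's agent: subject of the clause headed by 'quoted'; is c-commanded by the pronoun; coreference would bind this R-expression — blocked (Principle C).
— Lucia: object of the clause headed by 'reminded'; c-commands the pronoun but lies outside its binding domain — allowed.
— Maya: subject of the matrix clause; c-commands the pronoun but lies outside its binding domain — allowed.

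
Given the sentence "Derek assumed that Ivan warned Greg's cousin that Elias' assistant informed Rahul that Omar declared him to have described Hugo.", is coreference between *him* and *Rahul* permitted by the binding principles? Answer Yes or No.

*him* is a pronoun; Principle B requires it to be free in its binding domain — the clause headed by 'declared'.
— Rahul: object of the clause headed by 'informed'; c-commands the pronoun but lies outside its binding domain — allowed.

Yes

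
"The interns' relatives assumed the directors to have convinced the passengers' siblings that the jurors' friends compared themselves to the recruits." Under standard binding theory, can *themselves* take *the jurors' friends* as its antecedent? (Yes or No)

*themselves* is a reflexive; Principle A requires it to be bound within its binding domain — the clause headed by 'compared'.
— the jurors' friends: subject of the clause headed by 'compared'; c-commands the reflexive within its binding domain — allowed (Principle A).

Yes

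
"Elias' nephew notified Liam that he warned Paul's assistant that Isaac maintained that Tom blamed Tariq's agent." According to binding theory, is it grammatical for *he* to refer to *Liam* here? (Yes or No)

Yes

*Liam* is an R-expression; Principle C requires it to be free (not bound by any c-commanding expression).
— he: subject of the clause headed by 'warned'; the pronoun does not c-command the R-expression — coreference allowed.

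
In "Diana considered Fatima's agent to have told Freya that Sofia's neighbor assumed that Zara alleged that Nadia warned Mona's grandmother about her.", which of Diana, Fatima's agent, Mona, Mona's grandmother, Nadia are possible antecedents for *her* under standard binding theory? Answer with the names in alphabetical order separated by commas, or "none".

Diana, Fatima's agent, Mona

*her* is a pronoun; Principle B requires it to be free in its binding domain — the clause headed by 'warned'.
— Diana: subject of the matrix clause; c-commands the pronoun but lies outside its binding domain — allowed.
— Fatima's agent: subject of the clause headed by 'told'; c-commands the pronoun but lies outside its binding domain — allowed.
— Mona: possessor inside the object DP of the clause headed by 'warned'; does not c-command the pronoun — Principle B does not apply; allowed.
— Mona's grandmother: object of the clause headed by 'warned'; c-commands the pronoun within its binding domain — blocked (Principle B).
— Nadia: subject of the clause headed by 'warned'; c-commands the pronoun within its binding domain — blocked (Principle B).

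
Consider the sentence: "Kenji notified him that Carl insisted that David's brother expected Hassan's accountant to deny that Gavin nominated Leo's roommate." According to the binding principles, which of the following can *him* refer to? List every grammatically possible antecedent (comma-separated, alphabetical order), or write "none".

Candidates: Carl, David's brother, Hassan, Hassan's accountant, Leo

*him* is a pronoun; Principle B requires it to be free in its binding domain — the matrix clause.
— Carl: subject of the clause headed by 'insisted'; is c-commanded by the pronoun; coreference would bind this R-expression — blocked (Principle C).
— David's brother: subject of the clause headed by 'expected'; is c-commanded by the pronoun; coreference would bind this R-expression — blocked (Principle C).
— Hassan: possessor inside the subject DP of the clause headed by 'deny'; is c-commanded by the pronoun; coreference would bind this R-expression — blocked (Principle C).
— Hassan's accountant: subject of the clause headed by 'deny'; is c-commanded by the pronoun; coreference would bind this R-expression — blocked (Principle C).
— Leo: possessor inside the object DP of the clause headed by 'nominated'; is c-commanded by the pronoun; coreference would bind this R-expression — blocked (Principle C).

none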